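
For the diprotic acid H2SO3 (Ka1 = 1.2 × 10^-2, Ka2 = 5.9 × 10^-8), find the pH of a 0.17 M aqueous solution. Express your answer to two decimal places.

Ka1 ≫ Ka2, so treat the first dissociation as the only significant source of H+.
Ka1 = x²/(0.17 − x) = 1.2 × 10^-2
Solving the quadratic: x = (−Ka1 + √(Ka1² + 4·Ka1·C₀))/2 = 3.96 × 10^-2 M
pH = −log(3.96 × 10^-2) = 1.40

pH = 1.40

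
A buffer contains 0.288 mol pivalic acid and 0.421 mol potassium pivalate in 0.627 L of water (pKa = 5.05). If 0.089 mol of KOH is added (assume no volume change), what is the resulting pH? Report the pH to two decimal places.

OH- converts (CH3)3CCOOH to (CH3)3CCOO-: (CH3)3CCOOH → 0.199 mol, (CH3)3CCOO- → 0.51 mol.
pH = pKa + log(n_(CH3)3CCOO-/n_(CH3)3CCOOH) = 5.05 + log(0.51/0.199) = 5.05 + (+0.409)

pH = 5.46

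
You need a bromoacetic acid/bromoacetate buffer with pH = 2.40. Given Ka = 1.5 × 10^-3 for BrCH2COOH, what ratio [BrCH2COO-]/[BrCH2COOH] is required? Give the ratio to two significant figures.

pKa = -log(1.5 × 10^-3) = 2.824
pH = pKa + log(r) ⇒ log(r) = 2.40 − 2.824 = -0.424
r = [BrCH2COO-]/[BrCH2COOH] = 10^(-0.424) = 0.377

ratio = 0.38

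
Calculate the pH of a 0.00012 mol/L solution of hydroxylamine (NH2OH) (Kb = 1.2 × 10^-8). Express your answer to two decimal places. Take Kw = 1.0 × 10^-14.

NH2OH + H2O ⇌ NH3OH+ + OH-
Kb = x²/(0.00012 − x) = 1.2 × 10^-8
Since Kb ≪ C₀, x ≈ √(Kb·C₀) = 1.20 × 10^-6 M.
pOH = −log(1.20 × 10^-6) = 5.92; pH = 14.00 − 5.92 = 8.08

pH = 8.08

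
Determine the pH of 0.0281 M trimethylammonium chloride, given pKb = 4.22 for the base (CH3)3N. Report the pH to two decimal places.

pH = 5.67

(CH3)3NH+ is the conjugate acid of the weak base (CH3)3N.
Kb = 10^(−4.22) = 6.03 × 10^-5
Ka = Kw/Kb = 1.0×10^-14 / 6.03 × 10^-5 = 1.66 × 10^-10
Ka = [H+]²/(0.0281 − [H+]) = 1.66 × 10^-10
Neglecting [H+] in the denominator: [H+] = √(1.66 × 10^-10 × 0.0281) = 2.16 × 10^-6 M
pH = −log[H+] = −log(2.16 × 10^-6) = 5.67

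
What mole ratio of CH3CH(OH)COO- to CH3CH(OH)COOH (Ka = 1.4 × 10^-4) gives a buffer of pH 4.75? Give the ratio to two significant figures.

pKa = -log(1.4 × 10^-4) = 3.854
pH = pKa + log(r) ⇒ log(r) = 4.75 − 3.854 = +0.896
r = [CH3CH(OH)COO-]/[CH3CH(OH)COOH] = 10^(+0.896) = 7.87

ratio = 7.9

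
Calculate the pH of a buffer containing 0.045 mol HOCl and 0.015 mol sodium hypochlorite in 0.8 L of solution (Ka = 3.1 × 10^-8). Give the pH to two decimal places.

pKa = −log(3.1 × 10^-8) = 7.509
pH = pKa + log([A⁻]/[HA]) = 7.509 + log(0.015/0.045)
pH = 7.509 + (-0.477) = 7.03

pH = 7.03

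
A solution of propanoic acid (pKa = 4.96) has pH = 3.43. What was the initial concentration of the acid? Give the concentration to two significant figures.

[H+] = 10^(-3.43) = 3.72 × 10^-4 M = x
Ka = 10^(−4.96) = 1.10 × 10^-5
Ka = x²/(C₀ − x) ⇒ C₀ = x + x²/Ka
C₀ = 3.72 × 10^-4 + (3.72 × 10^-4)²/(1.10 × 10^-5) = 1.30 × 10^-2 M

C₀ = 1.3 × 10^-2 M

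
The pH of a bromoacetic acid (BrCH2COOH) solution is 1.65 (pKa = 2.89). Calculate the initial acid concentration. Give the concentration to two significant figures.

C₀ = 4.1 × 10^-1 M

[H+] = 10^(-1.65) = 2.24 × 10^-2 M = x
Ka = 10^(−2.89) = 1.29 × 10^-3
Ka = x²/(C₀ − x) ⇒ C₀ = x + x²/Ka
C₀ = 2.24 × 10^-2 + (2.24 × 10^-2)²/(1.29 × 10^-3) = 4.11 × 10^-1 M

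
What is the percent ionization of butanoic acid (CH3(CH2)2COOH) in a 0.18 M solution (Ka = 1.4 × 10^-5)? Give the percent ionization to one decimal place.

0.9%

CH3(CH2)2COOH ⇌ CH3(CH2)2COO- + H+; let x = [H+] at equilibrium.
x ≈ √(Ka·C₀) = √(1.4 × 10^-5 × 0.18) = 1.59 × 10^-3 M
Fraction ionized = 1.59 × 10^-3 / 0.18 = 0.0088 → 0.9%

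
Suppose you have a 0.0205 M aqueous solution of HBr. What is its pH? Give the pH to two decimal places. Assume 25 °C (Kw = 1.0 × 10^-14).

pH = 1.69

HBr is a strong acid and dissociates completely, so [H+] = 0.0205 M.
pH = -log(0.0205) = 1.69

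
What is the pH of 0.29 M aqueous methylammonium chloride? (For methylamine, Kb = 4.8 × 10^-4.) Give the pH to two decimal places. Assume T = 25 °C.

CH3NH3+ is the conjugate acid of the weak base CH3NH2.
Ka = Kw/Kb = 1.0×10^-14 / 4.8 × 10^-4 = 2.08 × 10^-11
Ka = [H+]²/(0.29 − [H+]) = 2.08 × 10^-11
Since Ka ≪ C₀, [H+] ≈ √(Ka·C₀) = 2.46 × 10^-6 M.
([H+]/C₀ = 0.00085% < 5%, so the approximation holds.)
pH = −log(2.46 × 10^-6) = 5.61

pH = 5.61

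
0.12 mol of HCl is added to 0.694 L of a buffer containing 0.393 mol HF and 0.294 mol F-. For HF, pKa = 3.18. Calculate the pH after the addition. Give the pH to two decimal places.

pH = 2.71

Added H+ converts F- to HF: HF → 0.513 mol, F- → 0.174 mol.
Henderson–Hasselbalch with mole ratio 0.174/0.513: pH = 3.18 + (-0.470)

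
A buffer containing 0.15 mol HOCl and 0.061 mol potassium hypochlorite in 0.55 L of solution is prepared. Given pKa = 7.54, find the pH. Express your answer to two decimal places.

Henderson–Hasselbalch: pH = pKa + log([OCl-]/[HOCl]) = 7.54 + log(0.061/0.15)
pH = 7.54 + (-0.391) = 7.15

pH = 7.15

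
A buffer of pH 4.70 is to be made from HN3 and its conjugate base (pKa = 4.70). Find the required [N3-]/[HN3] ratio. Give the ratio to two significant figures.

ratio = 1.0

pH = pKa + log(r) ⇒ log(r) = 4.70 − 4.70 = +0.00
r = [N3-]/[HN3] = 10^(+0.00) = 1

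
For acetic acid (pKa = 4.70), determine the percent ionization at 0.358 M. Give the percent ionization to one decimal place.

CH3COOH ⇌ CH3COO- + H+; let x = [H+] at equilibrium.
Ka = 10^(−4.70) = 2.00 × 10^-5
x ≈ √(Ka·C₀) = √(2.00 × 10^-5 × 0.358) = 2.68 × 10^-3 M
% ionization = x/C₀ × 100% = 2.68 × 10^-3/0.358 × 100% = 0.7%

0.7%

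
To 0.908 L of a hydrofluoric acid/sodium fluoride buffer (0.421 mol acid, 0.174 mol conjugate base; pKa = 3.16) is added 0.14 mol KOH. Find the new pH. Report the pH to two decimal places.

After neutralization: n(HF) = 0.281 mol, n(F-) = 0.314 mol.
pH = pKa + log(n_F-/n_HF) = 3.16 + log(0.314/0.281) = 3.16 + (+0.048)

pH = 3.21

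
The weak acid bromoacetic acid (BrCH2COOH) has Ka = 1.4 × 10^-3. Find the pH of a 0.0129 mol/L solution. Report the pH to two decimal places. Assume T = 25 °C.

BrCH2COOH ⇌ BrCH2COO- + H+
Ka = [H+]²/(0.0129 − [H+]) = 1.4 × 10^-3
The 5% rule fails; solving [H+]² + Ka·[H+] − Ka·C₀ = 0 exactly:
[H+] = (−Ka + √(Ka² + 4·Ka·C₀))/2 = 3.61 × 10^-3 M
pH = −log[H+] = −log(3.61 × 10^-3) = 2.44

pH = 2.44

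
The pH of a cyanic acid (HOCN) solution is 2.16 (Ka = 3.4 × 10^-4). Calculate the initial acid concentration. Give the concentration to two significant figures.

[H+] = 10^(-2.16) = 6.92 × 10^-3 M = x
Ka = x²/(C₀ − x) ⇒ C₀ = x + x²/Ka
C₀ = 6.92 × 10^-3 + (6.92 × 10^-3)²/(3.4 × 10^-4) = 1.48 × 10^-1 M

C₀ = 1.5 × 10^-1 M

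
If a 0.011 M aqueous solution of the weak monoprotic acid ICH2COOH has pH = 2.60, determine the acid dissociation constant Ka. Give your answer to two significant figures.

Ka = 7.4 × 10^-4

[H+] = 10^(-2.60) = 2.51 × 10^-3 M
At equilibrium [HA] = 0.011 − 2.51 × 10^-3 = 8.49 × 10^-3 M
Ka = [H+][A-]/[HA] = (2.51 × 10^-3)² / 8.49 × 10^-3 = 7.4 × 10^-4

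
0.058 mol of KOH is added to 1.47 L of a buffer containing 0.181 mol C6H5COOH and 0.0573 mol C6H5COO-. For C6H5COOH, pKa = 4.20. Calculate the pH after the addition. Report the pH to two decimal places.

OH- converts C6H5COOH to C6H5COO-: C6H5COOH → 0.123 mol, C6H5COO- → 0.115 mol.
pH = pKa + log(n_C6H5COO-/n_C6H5COOH) = 4.20 + log(0.115/0.123) = 4.20 + (-0.029)

pH = 4.17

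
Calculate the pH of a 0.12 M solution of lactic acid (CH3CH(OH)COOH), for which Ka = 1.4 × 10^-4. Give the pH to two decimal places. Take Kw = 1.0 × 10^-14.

pH = 2.39

CH3CH(OH)COOH ⇌ CH3CH(OH)COO- + H+
Ka = [H+]²/(0.12 − [H+]) = 1.4 × 10^-4
Since Ka ≪ C₀, [H+] ≈ √(Ka·C₀) = 4.10 × 10^-3 M.
([H+]/C₀ = 3.4% < 5%, so the approximation holds.)
pH = −log(4.10 × 10^-3) = 2.39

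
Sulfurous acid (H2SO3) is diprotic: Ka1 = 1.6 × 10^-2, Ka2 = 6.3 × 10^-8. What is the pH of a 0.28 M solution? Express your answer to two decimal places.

pH = 1.23

Since Ka1 ≫ Ka2, the first ionization dominates [H+].
Ka1 = x²/(0.28 − x) = 1.6 × 10^-2
Solving the quadratic: x = (−Ka1 + √(Ka1² + 4·Ka1·C₀))/2 = 5.94 × 10^-2 M
pH = −log(5.94 × 10^-2) = 1.23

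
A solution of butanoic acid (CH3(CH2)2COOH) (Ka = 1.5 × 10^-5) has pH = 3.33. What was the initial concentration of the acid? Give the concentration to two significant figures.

[H+] = 10^(-3.33) = 4.68 × 10^-4 M = x
Ka = x²/(C₀ − x) ⇒ C₀ = x + x²/Ka
C₀ = 4.68 × 10^-4 + (4.68 × 10^-4)²/(1.5 × 10^-5) = 1.51 × 10^-2 M

C₀ = 1.5 × 10^-2 M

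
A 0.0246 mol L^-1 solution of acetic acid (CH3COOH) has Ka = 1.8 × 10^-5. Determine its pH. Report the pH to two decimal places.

CH3COOH ⇌ CH3COO- + H+
From the ICE table, Ka = [H+]²/(0.0246 − [H+]) = 1.8 × 10^-5.
Neglecting [H+] in the denominator: [H+] = √(1.8 × 10^-5 × 0.0246) = 6.65 × 10^-4 M
pH = −log(6.65 × 10^-4) = 3.18

pH = 3.18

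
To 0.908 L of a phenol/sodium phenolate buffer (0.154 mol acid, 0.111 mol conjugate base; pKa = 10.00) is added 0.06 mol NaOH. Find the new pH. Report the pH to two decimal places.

OH- converts C6H5OH to C6H5O-: C6H5OH → 0.094 mol, C6H5O- → 0.171 mol.
pH = pKa + log([A⁻]/[HA]) = 10.00 + log(0.171/0.094) = 10.00 +0.260

pH = 10.26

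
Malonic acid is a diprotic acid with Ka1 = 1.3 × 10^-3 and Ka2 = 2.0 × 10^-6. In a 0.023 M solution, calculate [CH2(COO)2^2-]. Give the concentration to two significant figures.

2.0 × 10^-6 M

First ionization gives [H+] ≈ [CH2(COOH)COO-] = 4.86 × 10^-3 M.
Second step: Ka2 = [H+][CH2(COO)2^2-]/[CH2(COOH)COO-] ≈ [CH2(COO)2^2-] (since [H+] ≈ [CH2(COOH)COO-]).
So [CH2(COO)2^2-] ≈ Ka2.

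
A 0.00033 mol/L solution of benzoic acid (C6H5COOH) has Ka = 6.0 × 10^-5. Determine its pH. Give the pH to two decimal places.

pH = 3.94

C6H5COOH ⇌ C6H5COO- + H+
From the ICE table, Ka = x²/(0.00033 − x) = 6.0 × 10^-5.
x is not negligible relative to C₀; solve x² + 6e-05·x − 1.98e-08 = 0.
x = [−6e-05 + √(6e-05² + 7.92e-08)]/2 = 1.14 × 10^-4 M
pH = −log(1.14 × 10^-4) = 3.94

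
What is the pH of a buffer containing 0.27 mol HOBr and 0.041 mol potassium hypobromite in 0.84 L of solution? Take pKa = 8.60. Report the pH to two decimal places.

pH = 7.78

Using pH = pKa + log([base]/[acid]) with [base]/[acid] = 0.041/0.27:
pH = 8.60 + (-0.819) = 7.78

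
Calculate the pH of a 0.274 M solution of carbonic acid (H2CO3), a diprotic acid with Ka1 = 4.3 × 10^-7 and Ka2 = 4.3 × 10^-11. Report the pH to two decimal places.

pH = 3.46

Ka1 ≫ Ka2, so treat the first dissociation as the only significant source of H+.
Ka1 = x²/(0.274 − x) = 4.3 × 10^-7
x ≈ √(4.3 × 10^-7 × 0.274) = 3.43 × 10^-4 M
pH = −log(3.43 × 10^-4) = 3.46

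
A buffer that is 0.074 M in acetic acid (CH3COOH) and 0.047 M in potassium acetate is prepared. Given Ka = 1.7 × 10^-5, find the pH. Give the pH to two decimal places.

pH = 4.57

pKa = −log(1.7 × 10^-5) = 4.770
Henderson–Hasselbalch: pH = pKa + log([CH3COO-]/[CH3COOH]) = 4.770 + log(0.047/0.074)
pH = 4.770 + (-0.197) = 4.57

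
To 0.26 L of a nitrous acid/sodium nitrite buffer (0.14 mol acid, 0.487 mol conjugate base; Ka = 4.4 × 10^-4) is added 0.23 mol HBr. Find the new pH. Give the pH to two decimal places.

After neutralization: n(HNO2) = 0.37 mol, n(NO2-) = 0.257 mol.
pKa = −log(4.4 × 10^-4) = 3.357
Henderson–Hasselbalch with mole ratio 0.257/0.37: pH = 3.357 + (-0.158)

pH = 3.20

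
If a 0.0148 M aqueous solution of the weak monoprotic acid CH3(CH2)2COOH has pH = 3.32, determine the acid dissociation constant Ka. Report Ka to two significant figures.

Ka = 1.6 × 10^-5

[H+] = 10^(-3.32) = 4.79 × 10^-4 M
At equilibrium [HA] = 0.0148 − 4.79 × 10^-4 = 1.43 × 10^-2 M
Ka = [H+][A-]/[HA] = (4.79 × 10^-4)² / 1.43 × 10^-2 = 1.6 × 10^-5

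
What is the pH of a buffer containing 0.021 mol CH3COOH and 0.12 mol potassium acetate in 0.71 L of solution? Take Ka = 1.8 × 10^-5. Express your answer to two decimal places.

pH = 5.50

pKa = −log(1.8 × 10^-5) = 4.745
pH = pKa + log([A⁻]/[HA]) = 4.745 + log(0.12/0.021)
pH = 4.745 + (+0.757) = 5.50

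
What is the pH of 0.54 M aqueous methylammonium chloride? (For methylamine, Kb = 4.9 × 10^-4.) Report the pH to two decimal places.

pH = 5.48

CH3NH3+ is the conjugate acid of the weak base CH3NH2.
Ka = Kw/Kb = 1.0×10^-14 / 4.9 × 10^-4 = 2.04 × 10^-11
From the ICE table, Ka = [H+]²/(0.54 − [H+]) = 2.04 × 10^-11.
Since Ka ≪ C₀, [H+] ≈ √(Ka·C₀) = 3.32 × 10^-6 M.
pH = −log(3.32 × 10^-6) = 5.48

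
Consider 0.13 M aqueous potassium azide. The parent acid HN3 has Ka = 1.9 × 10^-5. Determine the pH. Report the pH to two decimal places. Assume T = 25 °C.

N3- is the conjugate base of the weak acid HN3.
Kb = Kw/Ka = 1.0×10^-14 / 1.9 × 10^-5 = 5.26 × 10^-10
Kb = [OH-]²/(0.13 − [OH-]) = 5.26 × 10^-10
Assume [OH-] ≪ 0.13: [OH-] ≈ √(5.26 × 10^-10 × 0.13) = 8.27 × 10^-6 M
pOH = 5.08, so pH = 14.00 − pOH = 8.92

pH = 8.92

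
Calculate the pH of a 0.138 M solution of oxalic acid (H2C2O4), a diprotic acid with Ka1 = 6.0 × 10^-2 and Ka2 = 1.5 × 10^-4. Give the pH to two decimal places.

pH = 1.18

Since Ka1 ≫ Ka2, the first ionization dominates [H+].
Ka1 = x²/(0.138 − x) = 6.0 × 10^-2
Solving the quadratic: x = (−Ka1 + √(Ka1² + 4·Ka1·C₀))/2 = 6.58 × 10^-2 M
pH = −log(6.58 × 10^-2) = 1.18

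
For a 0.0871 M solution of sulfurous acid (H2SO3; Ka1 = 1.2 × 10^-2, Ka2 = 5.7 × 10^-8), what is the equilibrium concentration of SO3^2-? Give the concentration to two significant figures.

First ionization gives [H+] ≈ [HSO3-] = 2.69 × 10^-2 M.
Second step: Ka2 = [H+][SO3^2-]/[HSO3-] ≈ [SO3^2-] (since [H+] ≈ [HSO3-]).
So [SO3^2-] ≈ Ka2.

5.7 × 10^-8 M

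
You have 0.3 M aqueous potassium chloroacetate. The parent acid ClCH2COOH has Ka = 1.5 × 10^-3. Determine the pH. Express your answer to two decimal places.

pH = 8.15

ClCH2COO- is the conjugate base of the weak acid ClCH2COOH.
Kb = Kw/Ka = 1.0×10^-14 / 1.5 × 10^-3 = 6.67 × 10^-12
Kb = x²/(0.3 − x) = 6.67 × 10^-12
Since Kb ≪ C₀, x ≈ √(Kb·C₀) = 1.41 × 10^-6 M.
(x/C₀ = 0.00047% < 5%, so the approximation holds.)
pOH = −log(1.41 × 10^-6) = 5.85; pH = 14.00 − 5.85 = 8.15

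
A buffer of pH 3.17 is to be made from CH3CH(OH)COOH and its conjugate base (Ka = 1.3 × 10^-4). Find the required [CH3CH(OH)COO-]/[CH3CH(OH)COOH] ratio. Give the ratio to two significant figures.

pKa = -log(1.3 × 10^-4) = 3.886
pH = pKa + log(r) ⇒ log(r) = 3.17 − 3.886 = -0.716
r = [CH3CH(OH)COO-]/[CH3CH(OH)COOH] = 10^(-0.716) = 0.192

ratio = 0.19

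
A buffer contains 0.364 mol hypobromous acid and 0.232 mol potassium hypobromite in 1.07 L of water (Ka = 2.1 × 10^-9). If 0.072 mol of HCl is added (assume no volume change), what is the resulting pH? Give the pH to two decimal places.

pH = 8.24

Added H+ converts OBr- to HOBr: HOBr → 0.436 mol, OBr- → 0.16 mol.
pKa = −log(2.1 × 10^-9) = 8.678
pH = pKa + log([A⁻]/[HA]) = 8.678 + log(0.16/0.436) = 8.678 -0.435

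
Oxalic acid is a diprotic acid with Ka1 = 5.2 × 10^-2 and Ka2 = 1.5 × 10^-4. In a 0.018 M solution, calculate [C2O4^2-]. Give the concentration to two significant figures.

1.5 × 10^-4 M

First ionization gives [H+] ≈ [HC2O4-] = 1.41 × 10^-2 M.
Second step: Ka2 = [H+][C2O4^2-]/[HC2O4-] ≈ [C2O4^2-] (since [H+] ≈ [HC2O4-]).
So [C2O4^2-] ≈ Ka2.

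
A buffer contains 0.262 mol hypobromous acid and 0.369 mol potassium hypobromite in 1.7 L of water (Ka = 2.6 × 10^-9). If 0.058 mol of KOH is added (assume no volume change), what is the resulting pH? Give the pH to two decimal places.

After neutralization: n(HOBr) = 0.204 mol, n(OBr-) = 0.427 mol.
pKa = −log(2.6 × 10^-9) = 8.585
pH = pKa + log([A⁻]/[HA]) = 8.585 + log(0.427/0.204) = 8.585 +0.321

pH = 8.91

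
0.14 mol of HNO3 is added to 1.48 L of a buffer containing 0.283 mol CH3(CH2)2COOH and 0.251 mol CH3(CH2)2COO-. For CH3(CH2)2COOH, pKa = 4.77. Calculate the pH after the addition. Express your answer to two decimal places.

pH = 4.19

Added H+ converts CH3(CH2)2COO- to CH3(CH2)2COOH: CH3(CH2)2COOH → 0.423 mol, CH3(CH2)2COO- → 0.111 mol.
Henderson–Hasselbalch with mole ratio 0.111/0.423: pH = 4.77 + (-0.581)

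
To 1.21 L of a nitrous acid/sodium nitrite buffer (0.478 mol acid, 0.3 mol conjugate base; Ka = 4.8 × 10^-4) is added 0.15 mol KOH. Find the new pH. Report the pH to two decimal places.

pH = 3.46

OH- converts HNO2 to NO2-: HNO2 → 0.328 mol, NO2- → 0.45 mol.
pKa = −log(4.8 × 10^-4) = 3.319
pH = pKa + log(n_NO2-/n_HNO2) = 3.319 + log(0.45/0.328) = 3.319 + (+0.137)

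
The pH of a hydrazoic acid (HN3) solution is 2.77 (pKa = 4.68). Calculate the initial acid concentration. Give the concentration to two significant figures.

[H+] = 10^(-2.77) = 1.70 × 10^-3 M = x
Ka = 10^(−4.68) = 2.09 × 10^-5
Ka = x²/(C₀ − x) ⇒ C₀ = x + x²/Ka
C₀ = 1.70 × 10^-3 + (1.70 × 10^-3)²/(2.09 × 10^-5) = 1.40 × 10^-1 M

C₀ = 1.4 × 10^-1 M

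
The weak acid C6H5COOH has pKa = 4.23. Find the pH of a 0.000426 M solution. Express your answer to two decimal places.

pH = 3.88

C6H5COOH ⇌ C6H5COO- + H+
Ka = 10^(−4.23) = 5.89 × 10^-5
From the ICE table, Ka = x²/(0.000426 − x) = 5.89 × 10^-5.
x is not negligible relative to C₀; solve x² + 5.89e-05·x − 2.51e-08 = 0.
x = [−5.89e-05 + √(5.89e-05² + 1e-07)]/2 = 1.32 × 10^-4 M
pH = −log[H+] = −log(1.32 × 10^-4) = 3.88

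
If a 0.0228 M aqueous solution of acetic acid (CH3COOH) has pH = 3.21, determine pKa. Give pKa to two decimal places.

pKa = 4.77

[H+] = 10^(-3.21) = 6.17 × 10^-4 M
At equilibrium [HA] = 0.0228 − 6.17 × 10^-4 = 2.22 × 10^-2 M
Ka = [H+][A-]/[HA] = (6.17 × 10^-4)² / 2.22 × 10^-2 = 1.71 × 10^-5
pKa = -log(1.71 × 10^-5) = 4.77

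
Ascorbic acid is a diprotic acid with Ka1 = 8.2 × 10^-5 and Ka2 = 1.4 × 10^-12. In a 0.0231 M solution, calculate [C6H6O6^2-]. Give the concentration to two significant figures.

First ionization gives [H+] ≈ [HC6H6O6-] = 1.34 × 10^-3 M.
Second step: Ka2 = [H+][C6H6O6^2-]/[HC6H6O6-] ≈ [C6H6O6^2-] (since [H+] ≈ [HC6H6O6-]).
So [C6H6O6^2-] ≈ Ka2.

1.4 × 10^-12 M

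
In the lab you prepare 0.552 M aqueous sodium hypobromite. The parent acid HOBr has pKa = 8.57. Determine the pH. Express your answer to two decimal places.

OBr- is the conjugate base of the weak acid HOBr.
Ka = 10^(−8.57) = 2.69 × 10^-9
Kb = Kw/Ka = 1.0×10^-14 / 2.69 × 10^-9 = 3.72 × 10^-6
Kb = x²/(0.552 − x) = 3.72 × 10^-6
Since Kb ≪ C₀, x ≈ √(Kb·C₀) = 1.43 × 10^-3 M.
Check: 0.26% ionized — well under 5%, approximation valid.
pOH = −log(1.43 × 10^-3) = 2.84; pH = 14.00 − 2.84 = 11.16

pH = 11.16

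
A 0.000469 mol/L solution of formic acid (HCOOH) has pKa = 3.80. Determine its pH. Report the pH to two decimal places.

HCOOH ⇌ HCOO- + H+
Ka = 10^(−3.80) = 1.58 × 10^-4
Let x = [H+] at equilibrium. Ka = x²/(0.000469 − x).
Here C₀/Ka ≈ 2.97, so the small-x approximation fails. Use the quadratic:
x = (−Ka + √(Ka² + 4·Ka·C₀))/2 = 2.04 × 10^-4 M
pH = −log(2.04 × 10^-4) = 3.69

pH = 3.69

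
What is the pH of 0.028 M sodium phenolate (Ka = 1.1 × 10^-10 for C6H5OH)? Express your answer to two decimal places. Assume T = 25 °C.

C6H5O- is the conjugate base of the weak acid C6H5OH.
Kb = Kw/Ka = 1.0×10^-14 / 1.1 × 10^-10 = 9.09 × 10^-5
Kb = x²/(0.028 − x) = 9.09 × 10^-5
Here C₀/Kb ≈ 308, so the small-x approximation fails. Use the quadratic:
x = (−Kb + √(Kb² + 4·Kb·C₀))/2 = 1.55 × 10^-3 M
pOH = 2.81, so pH = 14.00 − pOH = 11.19

pH = 11.19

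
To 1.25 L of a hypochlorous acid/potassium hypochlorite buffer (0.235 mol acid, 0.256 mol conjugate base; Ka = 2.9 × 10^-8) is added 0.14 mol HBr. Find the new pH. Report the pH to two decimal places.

After neutralization: n(HOCl) = 0.375 mol, n(OCl-) = 0.116 mol.
pKa = −log(2.9 × 10^-8) = 7.538
pH = pKa + log(n_OCl-/n_HOCl) = 7.538 + log(0.116/0.375) = 7.538 + (-0.510)

pH = 7.03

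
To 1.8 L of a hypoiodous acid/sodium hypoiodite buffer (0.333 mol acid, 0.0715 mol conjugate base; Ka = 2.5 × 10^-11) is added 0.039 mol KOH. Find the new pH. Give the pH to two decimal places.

pH = 10.18

After neutralization: n(HOI) = 0.294 mol, n(OI-) = 0.11 mol.
pKa = −log(2.5 × 10^-11) = 10.602
Henderson–Hasselbalch with mole ratio 0.11/0.294: pH = 10.602 + (-0.427)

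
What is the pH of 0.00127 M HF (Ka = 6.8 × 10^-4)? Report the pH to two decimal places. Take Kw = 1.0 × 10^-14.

HF ⇌ F- + H+
From the ICE table, Ka = x²/(0.00127 − x) = 6.8 × 10^-4.
x is not negligible relative to C₀; solve x² + 0.00068·x − 8.64e-07 = 0.
x = [−0.00068 + √(0.00068² + 3.45e-06)]/2 = 6.50 × 10^-4 M
pH = −log[H+] = −log(6.50 × 10^-4) = 3.19

pH = 3.19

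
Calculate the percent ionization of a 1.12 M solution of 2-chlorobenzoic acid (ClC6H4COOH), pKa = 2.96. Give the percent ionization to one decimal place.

ClC6H4COOH ⇌ ClC6H4COO- + H+; let x = [H+] at equilibrium.
Ka = 10^(−2.96) = 1.10 × 10^-3
x ≈ √(Ka·C₀) = √(1.10 × 10^-3 × 1.12) = 3.51 × 10^-2 M
% ionization = x/C₀ × 100% = 3.51 × 10^-2/1.12 × 100% = 3.1%

3.1%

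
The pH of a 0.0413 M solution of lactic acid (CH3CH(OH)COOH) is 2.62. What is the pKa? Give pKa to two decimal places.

[H+] = 10^(-2.62) = 2.40 × 10^-3 M
At equilibrium [HA] = 0.0413 − 2.40 × 10^-3 = 3.89 × 10^-2 M
Ka = [H+][A-]/[HA] = (2.40 × 10^-3)² / 3.89 × 10^-2 = 1.48 × 10^-4
pKa = -log(1.48 × 10^-4) = 3.83

pKa = 3.83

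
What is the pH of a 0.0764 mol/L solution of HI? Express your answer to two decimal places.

pH = 1.12

HI is a strong acid and dissociates completely, so [H+] = 0.0764 M.
pH = -log(0.0764) = 1.12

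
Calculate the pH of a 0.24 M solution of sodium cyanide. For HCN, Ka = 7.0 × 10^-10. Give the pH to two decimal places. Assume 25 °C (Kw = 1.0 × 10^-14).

pH = 11.27

CN- is the conjugate base of the weak acid HCN.
Kb = Kw/Ka = 1.0×10^-14 / 7.0 × 10^-10 = 1.43 × 10^-5
Let x = [OH-] at equilibrium. Kb = x²/(0.24 − x).
Since Kb ≪ C₀, x ≈ √(Kb·C₀) = 1.85 × 10^-3 M.
pOH = −log(1.85 × 10^-3) = 2.73; pH = 14.00 − 2.73 = 11.27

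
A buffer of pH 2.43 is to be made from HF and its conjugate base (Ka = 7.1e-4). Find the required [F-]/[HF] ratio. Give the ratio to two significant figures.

pKa = -log(7.1 × 10^-4) = 3.149
pH = pKa + log(r) ⇒ log(r) = 2.43 − 3.149 = -0.719
r = [F-]/[HF] = 10^(-0.719) = 0.191

ratio = 0.19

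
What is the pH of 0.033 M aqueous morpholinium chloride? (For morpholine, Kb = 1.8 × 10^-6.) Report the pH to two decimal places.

C4H8ONH2+ is the conjugate acid of the weak base C4H8ONH.
Ka = Kw/Kb = 1.0×10^-14 / 1.8 × 10^-6 = 5.56 × 10^-9
From the ICE table, Ka = [H+]²/(0.033 − [H+]) = 5.56 × 10^-9.
Since Ka ≪ C₀, [H+] ≈ √(Ka·C₀) = 1.35 × 10^-5 M.
pH = −log[H+] = −log(1.35 × 10^-5) = 4.87

pH = 4.87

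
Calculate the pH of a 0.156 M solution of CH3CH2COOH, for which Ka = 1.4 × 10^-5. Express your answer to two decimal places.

pH = 2.83

CH3CH2COOH ⇌ CH3CH2COO- + H+
From the ICE table, Ka = [H+]²/(0.156 − [H+]) = 1.4 × 10^-5.
Neglecting [H+] in the denominator: [H+] = √(1.4 × 10^-5 × 0.156) = 1.48 × 10^-3 M
([H+]/C₀ = 0.95% < 5%, so the approximation holds.)
pH = −log[H+] = −log(1.48 × 10^-3) = 2.83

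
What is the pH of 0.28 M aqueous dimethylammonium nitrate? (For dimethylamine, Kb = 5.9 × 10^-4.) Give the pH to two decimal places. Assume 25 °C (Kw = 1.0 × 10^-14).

pH = 5.66

(CH3)2NH2+ is the conjugate acid of the weak base (CH3)2NH.
Ka = Kw/Kb = 1.0×10^-14 / 5.9 × 10^-4 = 1.69 × 10^-11
Ka = [H+]²/(0.28 − [H+]) = 1.69 × 10^-11
Since Ka ≪ C₀, [H+] ≈ √(Ka·C₀) = 2.18 × 10^-6 M.
pH = −log[H+] = −log(2.18 × 10^-6) = 5.66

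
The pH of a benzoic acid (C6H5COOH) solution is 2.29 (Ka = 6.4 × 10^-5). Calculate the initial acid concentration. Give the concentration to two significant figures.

C₀ = 4.2 × 10^-1 M

[H+] = 10^(-2.29) = 5.13 × 10^-3 M = x
Ka = x²/(C₀ − x) ⇒ C₀ = x + x²/Ka
C₀ = 5.13 × 10^-3 + (5.13 × 10^-3)²/(6.4 × 10^-5) = 4.16 × 10^-1 M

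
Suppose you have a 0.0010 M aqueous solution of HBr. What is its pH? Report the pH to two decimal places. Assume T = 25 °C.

pH = 3.00

HBr is a strong acid and dissociates completely, so [H+] = 0.0010 M.
pH = -log(0.001) = 3.00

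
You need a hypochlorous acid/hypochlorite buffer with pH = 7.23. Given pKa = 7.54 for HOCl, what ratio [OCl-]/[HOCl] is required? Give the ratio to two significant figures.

ratio = 0.49

pH = pKa + log(r) ⇒ log(r) = 7.23 − 7.54 = -0.31
r = [OCl-]/[HOCl] = 10^(-0.31) = 0.49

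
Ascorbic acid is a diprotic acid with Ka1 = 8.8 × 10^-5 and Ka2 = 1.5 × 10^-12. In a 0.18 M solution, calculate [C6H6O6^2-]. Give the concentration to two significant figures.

First ionization gives [H+] ≈ [HC6H6O6-] = 3.98 × 10^-3 M.
Second step: Ka2 = [H+][C6H6O6^2-]/[HC6H6O6-] ≈ [C6H6O6^2-] (since [H+] ≈ [HC6H6O6-]).
So [C6H6O6^2-] ≈ Ka2.

1.5 × 10^-12 M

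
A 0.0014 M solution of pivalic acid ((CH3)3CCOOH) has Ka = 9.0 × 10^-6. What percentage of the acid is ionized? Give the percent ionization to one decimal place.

7.7%

(CH3)3CCOOH ⇌ (CH3)3CCOO- + H+; let x = [H+] at equilibrium.
Ka = x²/(C₀ − x); solving the quadratic gives x = 1.08 × 10^-4 M.
Fraction ionized = 1.08 × 10^-4 / 0.0014 = 0.0771 → 7.7%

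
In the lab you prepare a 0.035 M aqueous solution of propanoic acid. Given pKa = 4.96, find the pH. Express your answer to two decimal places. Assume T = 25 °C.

pH = 3.21

CH3CH2COOH ⇌ CH3CH2COO- + H+
Ka = 10^(−4.96) = 1.10 × 10^-5
From the ICE table, Ka = [H+]²/(0.035 − [H+]) = 1.10 × 10^-5.
Neglecting [H+] in the denominator: [H+] = √(1.10 × 10^-5 × 0.035) = 6.20 × 10^-4 M
([H+]/C₀ = 1.8% < 5%, so the approximation holds.)
pH = −log[H+] = −log(6.20 × 10^-4) = 3.21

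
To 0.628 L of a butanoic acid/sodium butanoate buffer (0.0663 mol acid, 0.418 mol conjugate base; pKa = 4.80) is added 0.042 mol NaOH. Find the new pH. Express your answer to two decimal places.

pH = 6.08

OH- converts CH3(CH2)2COOH to CH3(CH2)2COO-: CH3(CH2)2COOH → 0.0243 mol, CH3(CH2)2COO- → 0.46 mol.
Henderson–Hasselbalch with mole ratio 0.46/0.0243: pH = 4.80 + (+1.277)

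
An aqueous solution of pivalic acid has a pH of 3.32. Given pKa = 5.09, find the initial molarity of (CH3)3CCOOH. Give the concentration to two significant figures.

[H+] = 10^(-3.32) = 4.79 × 10^-4 M = x
Ka = 10^(−5.09) = 8.13 × 10^-6
Ka = x²/(C₀ − x) ⇒ C₀ = x + x²/Ka
C₀ = 4.79 × 10^-4 + (4.79 × 10^-4)²/(8.13 × 10^-6) = 2.87 × 10^-2 M

C₀ = 2.9 × 10^-2 M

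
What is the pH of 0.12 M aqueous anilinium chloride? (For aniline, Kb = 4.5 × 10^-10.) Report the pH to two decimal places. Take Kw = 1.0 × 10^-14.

C6H5NH3+ is the conjugate acid of the weak base C6H5NH2.
Ka = Kw/Kb = 1.0×10^-14 / 4.5 × 10^-10 = 2.22 × 10^-5
Ka = x²/(0.12 − x) = 2.22 × 10^-5
Since Ka ≪ C₀, x ≈ √(Ka·C₀) = 1.63 × 10^-3 M.
pH = −log(1.63 × 10^-3) = 2.79

pH = 2.79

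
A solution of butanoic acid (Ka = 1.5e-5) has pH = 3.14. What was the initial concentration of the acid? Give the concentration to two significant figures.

C₀ = 3.6 × 10^-2 M

[H+] = 10^(-3.14) = 7.24 × 10^-4 M = x
Ka = x²/(C₀ − x) ⇒ C₀ = x + x²/Ka
C₀ = 7.24 × 10^-4 + (7.24 × 10^-4)²/(1.5 × 10^-5) = 3.57 × 10^-2 M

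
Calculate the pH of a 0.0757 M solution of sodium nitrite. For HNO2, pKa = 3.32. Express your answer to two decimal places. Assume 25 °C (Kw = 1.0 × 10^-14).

NO2- is the conjugate base of the weak acid HNO2.
Ka = 10^(−3.32) = 4.79 × 10^-4
Kb = Kw/Ka = 1.0×10^-14 / 4.79 × 10^-4 = 2.09 × 10^-11
From the ICE table, Kb = [OH-]²/(0.0757 − [OH-]) = 2.09 × 10^-11.
Assume [OH-] ≪ 0.0757: [OH-] ≈ √(2.09 × 10^-11 × 0.0757) = 1.26 × 10^-6 M
pOH = 5.90, so pH = 14.00 − pOH = 8.10

pH = 8.10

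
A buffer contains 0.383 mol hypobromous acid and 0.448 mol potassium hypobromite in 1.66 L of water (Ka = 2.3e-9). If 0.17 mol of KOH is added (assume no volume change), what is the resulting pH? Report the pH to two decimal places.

pH = 9.10

OH- converts HOBr to OBr-: HOBr → 0.213 mol, OBr- → 0.618 mol.
pKa = −log(2.3 × 10^-9) = 8.638
pH = pKa + log([A⁻]/[HA]) = 8.638 + log(0.618/0.213) = 8.638 +0.463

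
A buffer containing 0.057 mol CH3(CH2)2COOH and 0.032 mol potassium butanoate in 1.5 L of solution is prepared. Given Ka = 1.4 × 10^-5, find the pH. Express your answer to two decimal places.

pKa = −log(1.4 × 10^-5) = 4.854
Henderson–Hasselbalch: pH = pKa + log([CH3(CH2)2COO-]/[CH3(CH2)2COOH]) = 4.854 + log(0.032/0.057)
pH = 4.854 + (-0.251) = 4.60

pH = 4.60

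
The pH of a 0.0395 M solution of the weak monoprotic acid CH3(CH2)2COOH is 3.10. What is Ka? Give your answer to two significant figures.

Ka = 1.6 × 10^-5

[H+] = 10^(-3.10) = 7.94 × 10^-4 M
At equilibrium [HA] = 0.0395 − 7.94 × 10^-4 = 3.87 × 10^-2 M
Ka = [H+][A-]/[HA] = (7.94 × 10^-4)² / 3.87 × 10^-2 = 1.6 × 10^-5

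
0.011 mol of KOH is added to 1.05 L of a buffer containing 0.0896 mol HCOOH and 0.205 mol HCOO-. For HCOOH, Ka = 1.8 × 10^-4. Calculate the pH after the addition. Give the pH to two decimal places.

OH- converts HCOOH to HCOO-: HCOOH → 0.0786 mol, HCOO- → 0.216 mol.
pKa = −log(1.8 × 10^-4) = 3.745
pH = pKa + log(n_HCOO-/n_HCOOH) = 3.745 + log(0.216/0.0786) = 3.745 + (+0.439)

pH = 4.18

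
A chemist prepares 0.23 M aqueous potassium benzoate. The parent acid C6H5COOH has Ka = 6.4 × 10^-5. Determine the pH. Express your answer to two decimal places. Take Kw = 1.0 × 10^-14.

pH = 8.78

C6H5COO- is the conjugate base of the weak acid C6H5COOH.
Kb = Kw/Ka = 1.0×10^-14 / 6.4 × 10^-5 = 1.56 × 10^-10
Kb = x²/(0.23 − x) = 1.56 × 10^-10
Since Kb ≪ C₀, x ≈ √(Kb·C₀) = 5.99 × 10^-6 M.
(x/C₀ = 0.0026% < 5%, so the approximation holds.)
pOH = 5.22, so pH = 14.00 − pOH = 8.78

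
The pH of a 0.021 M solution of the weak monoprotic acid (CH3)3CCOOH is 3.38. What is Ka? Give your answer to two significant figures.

[H+] = 10^(-3.38) = 4.17 × 10^-4 M
At equilibrium [HA] = 0.021 − 4.17 × 10^-4 = 2.06 × 10^-2 M
Ka = [H+][A-]/[HA] = (4.17 × 10^-4)² / 2.06 × 10^-2 = 8.4 × 10^-6

Ka = 8.4 × 10^-6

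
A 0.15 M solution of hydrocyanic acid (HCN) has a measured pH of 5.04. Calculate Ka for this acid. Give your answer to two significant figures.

[H+] = 10^(-5.04) = 9.12 × 10^-6 M
At equilibrium [HA] = 0.15 − 9.12 × 10^-6 = 1.50 × 10^-1 M
Ka = [H+][A-]/[HA] = (9.12 × 10^-6)² / 1.50 × 10^-1 = 5.5 × 10^-10

Ka = 5.5 × 10^-10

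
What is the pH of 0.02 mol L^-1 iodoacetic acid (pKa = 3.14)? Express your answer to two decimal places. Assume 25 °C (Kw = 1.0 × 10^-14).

ICH2COOH ⇌ ICH2COO- + H+
Ka = 10^(−3.14) = 7.24 × 10^-4
Ka = [H+]²/(0.02 − [H+]) = 7.24 × 10^-4
[H+] is not negligible relative to C₀; solve [H+]² + 0.000724·[H+] − 1.45e-05 = 0.
[H+] = [−0.000724 + √(0.000724² + 5.79e-05)]/2 = 3.46 × 10^-3 M
pH = −log(3.46 × 10^-3) = 2.46

pH = 2.46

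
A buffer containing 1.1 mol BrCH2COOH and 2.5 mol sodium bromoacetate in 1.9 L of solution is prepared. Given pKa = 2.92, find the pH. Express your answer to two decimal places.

pH = 3.28

Henderson–Hasselbalch: pH = pKa + log([BrCH2COO-]/[BrCH2COOH]) = 2.92 + log(2.5/1.1)
pH = 2.92 + (+0.357) = 3.28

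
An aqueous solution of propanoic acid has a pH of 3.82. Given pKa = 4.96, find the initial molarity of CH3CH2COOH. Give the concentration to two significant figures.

[H+] = 10^(-3.82) = 1.51 × 10^-4 M = x
Ka = 10^(−4.96) = 1.10 × 10^-5
Ka = x²/(C₀ − x) ⇒ C₀ = x + x²/Ka
C₀ = 1.51 × 10^-4 + (1.51 × 10^-4)²/(1.10 × 10^-5) = 2.22 × 10^-3 M

C₀ = 2.2 × 10^-3 M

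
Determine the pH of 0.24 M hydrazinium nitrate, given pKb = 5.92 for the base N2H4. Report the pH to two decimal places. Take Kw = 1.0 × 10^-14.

N2H5+ is the conjugate acid of the weak base N2H4.
Kb = 10^(−5.92) = 1.20 × 10^-6
Ka = Kw/Kb = 1.0×10^-14 / 1.20 × 10^-6 = 8.33 × 10^-9
Ka = x²/(0.24 − x) = 8.33 × 10^-9
Assume x ≪ 0.24: x ≈ √(8.33 × 10^-9 × 0.24) = 4.47 × 10^-5 M
pH = −log(4.47 × 10^-5) = 4.35

pH = 4.35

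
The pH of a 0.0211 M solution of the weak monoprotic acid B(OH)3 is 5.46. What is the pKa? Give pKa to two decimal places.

pKa = 9.24

[H+] = 10^(-5.46) = 3.47 × 10^-6 M
At equilibrium [HA] = 0.0211 − 3.47 × 10^-6 = 2.11 × 10^-2 M
Ka = [H+][A-]/[HA] = (3.47 × 10^-6)² / 2.11 × 10^-2 = 5.71 × 10^-10
pKa = -log(5.71 × 10^-10) = 9.24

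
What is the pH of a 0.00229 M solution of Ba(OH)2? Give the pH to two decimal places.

pH = 11.66

Ba(OH)2 is a strong base (each formula unit releases 2 OH-); [OH-] = 0.00458 M.
pOH = -log(0.00458) = 2.34
pH = 14.00 - 2.34 = 11.66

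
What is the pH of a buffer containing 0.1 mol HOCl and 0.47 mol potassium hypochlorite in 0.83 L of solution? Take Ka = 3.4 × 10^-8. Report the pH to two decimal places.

pKa = −log(3.4 × 10^-8) = 7.469
pH = pKa + log([A⁻]/[HA]) = 7.469 + log(0.47/0.1)
pH = 7.469 + (+0.672) = 8.14

pH = 8.14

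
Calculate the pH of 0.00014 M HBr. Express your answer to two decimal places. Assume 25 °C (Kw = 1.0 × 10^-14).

pH = 3.85

HBr is a strong acid and dissociates completely, so [H+] = 0.00014 M.
pH = -log(0.00014) = 3.85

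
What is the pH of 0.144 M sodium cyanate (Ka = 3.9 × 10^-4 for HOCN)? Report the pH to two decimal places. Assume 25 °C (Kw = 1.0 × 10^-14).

pH = 8.28

OCN- is the conjugate base of the weak acid HOCN.
Kb = Kw/Ka = 1.0×10^-14 / 3.9 × 10^-4 = 2.56 × 10^-11
From the ICE table, Kb = [OH-]²/(0.144 − [OH-]) = 2.56 × 10^-11.
Assume [OH-] ≪ 0.144: [OH-] ≈ √(2.56 × 10^-11 × 0.144) = 1.92 × 10^-6 M
([OH-]/C₀ = 0.0013% < 5%, so the approximation holds.)
pOH = −log(1.92 × 10^-6) = 5.72; pH = 14.00 − 5.72 = 8.28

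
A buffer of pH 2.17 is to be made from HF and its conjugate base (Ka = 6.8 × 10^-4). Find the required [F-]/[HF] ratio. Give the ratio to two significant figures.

ratio = 0.10

pKa = -log(6.8 × 10^-4) = 3.167
pH = pKa + log(r) ⇒ log(r) = 2.17 − 3.167 = -0.997
r = [F-]/[HF] = 10^(-0.997) = 0.101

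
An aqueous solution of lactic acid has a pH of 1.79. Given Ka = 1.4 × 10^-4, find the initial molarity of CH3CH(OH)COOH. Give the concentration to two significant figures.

[H+] = 10^(-1.79) = 1.62 × 10^-2 M = x
Ka = x²/(C₀ − x) ⇒ C₀ = x + x²/Ka
C₀ = 1.62 × 10^-2 + (1.62 × 10^-2)²/(1.4 × 10^-4) = 1.89 M

C₀ = 1.9 M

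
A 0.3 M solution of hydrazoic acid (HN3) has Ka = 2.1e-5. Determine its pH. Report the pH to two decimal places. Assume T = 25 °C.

HN3 ⇌ N3- + H+
Ka = [H+]²/(0.3 − [H+]) = 2.1 × 10^-5
Since Ka ≪ C₀, [H+] ≈ √(Ka·C₀) = 2.51 × 10^-3 M.
pH = −log[H+] = −log(2.51 × 10^-3) = 2.60

pH = 2.60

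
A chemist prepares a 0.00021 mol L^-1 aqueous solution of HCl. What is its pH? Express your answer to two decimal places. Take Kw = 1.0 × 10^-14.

pH = 3.68

HCl is a strong acid and dissociates completely, so [H+] = 0.00021 M.
pH = -log(0.00021) = 3.68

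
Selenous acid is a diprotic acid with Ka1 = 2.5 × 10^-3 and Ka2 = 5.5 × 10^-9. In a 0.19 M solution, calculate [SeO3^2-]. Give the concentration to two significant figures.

5.5 × 10^-9 M

First ionization gives [H+] ≈ [HSeO3-] = 2.06 × 10^-2 M.
Second step: Ka2 = [H+][SeO3^2-]/[HSeO3-] ≈ [SeO3^2-] (since [H+] ≈ [HSeO3-]).
So [SeO3^2-] ≈ Ka2.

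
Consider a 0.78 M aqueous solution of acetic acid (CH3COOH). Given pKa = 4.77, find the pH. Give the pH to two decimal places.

pH = 2.44

CH3COOH ⇌ CH3COO- + H+
Ka = 10^(−4.77) = 1.70 × 10^-5
From the ICE table, Ka = x²/(0.78 − x) = 1.70 × 10^-5.
Neglecting x in the denominator: x = √(1.70 × 10^-5 × 0.78) = 3.64 × 10^-3 M
(x/C₀ = 0.47% < 5%, so the approximation holds.)
pH = −log(3.64 × 10^-3) = 2.44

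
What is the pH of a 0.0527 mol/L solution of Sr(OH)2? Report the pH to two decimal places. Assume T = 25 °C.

pH = 13.02

Sr(OH)2 is a strong base (each formula unit releases 2 OH-); [OH-] = 0.105 M.
pOH = -log(0.105) = 0.98
pH = 14.00 - 0.98 = 13.02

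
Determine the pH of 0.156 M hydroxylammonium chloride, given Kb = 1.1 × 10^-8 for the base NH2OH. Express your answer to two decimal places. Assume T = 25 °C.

NH3OH+ is the conjugate acid of the weak base NH2OH.
Ka = Kw/Kb = 1.0×10^-14 / 1.1 × 10^-8 = 9.09 × 10^-7
From the ICE table, Ka = [H+]²/(0.156 − [H+]) = 9.09 × 10^-7.
Since Ka ≪ C₀, [H+] ≈ √(Ka·C₀) = 3.77 × 10^-4 M.
pH = −log[H+] = −log(3.77 × 10^-4) = 3.42

pH = 3.42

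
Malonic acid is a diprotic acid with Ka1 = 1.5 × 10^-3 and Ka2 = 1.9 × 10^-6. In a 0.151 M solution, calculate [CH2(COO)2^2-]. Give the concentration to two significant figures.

First ionization gives [H+] ≈ [CH2(COOH)COO-] = 1.43 × 10^-2 M.
Second step: Ka2 = [H+][CH2(COO)2^2-]/[CH2(COOH)COO-] ≈ [CH2(COO)2^2-] (since [H+] ≈ [CH2(COOH)COO-]).
So [CH2(COO)2^2-] ≈ Ka2.

1.9 × 10^-6 M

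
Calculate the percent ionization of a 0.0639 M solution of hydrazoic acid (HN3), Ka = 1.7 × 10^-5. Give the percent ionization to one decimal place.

HN3 ⇌ N3- + H+; let x = [H+] at equilibrium.
x ≈ √(Ka·C₀) = √(1.7 × 10^-5 × 0.0639) = 1.04 × 10^-3 M
Fraction ionized = 1.04 × 10^-3 / 0.0639 = 0.0163 → 1.6%

1.6%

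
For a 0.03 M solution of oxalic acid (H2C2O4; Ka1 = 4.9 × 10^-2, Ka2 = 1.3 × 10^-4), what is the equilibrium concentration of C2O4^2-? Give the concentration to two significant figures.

1.3 × 10^-4 M

First ionization gives [H+] ≈ [HC2O4-] = 2.10 × 10^-2 M.
Second step: Ka2 = [H+][C2O4^2-]/[HC2O4-] ≈ [C2O4^2-] (since [H+] ≈ [HC2O4-]).
So [C2O4^2-] ≈ Ka2.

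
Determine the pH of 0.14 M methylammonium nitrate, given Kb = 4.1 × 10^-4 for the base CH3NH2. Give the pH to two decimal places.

CH3NH3+ is the conjugate acid of the weak base CH3NH2.
Ka = Kw/Kb = 1.0×10^-14 / 4.1 × 10^-4 = 2.44 × 10^-11
Ka = x²/(0.14 − x) = 2.44 × 10^-11
Neglecting x in the denominator: x = √(2.44 × 10^-11 × 0.14) = 1.85 × 10^-6 M
(x/C₀ = 0.0013% < 5%, so the approximation holds.)
pH = −log[H+] = −log(1.85 × 10^-6) = 5.73

pH = 5.73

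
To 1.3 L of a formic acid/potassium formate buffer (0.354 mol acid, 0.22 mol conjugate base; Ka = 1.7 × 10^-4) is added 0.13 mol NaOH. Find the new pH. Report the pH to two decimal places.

pH = 3.96

After neutralization: n(HCOOH) = 0.224 mol, n(HCOO-) = 0.35 mol.
pKa = −log(1.7 × 10^-4) = 3.770
Henderson–Hasselbalch with mole ratio 0.35/0.224: pH = 3.770 + (+0.194)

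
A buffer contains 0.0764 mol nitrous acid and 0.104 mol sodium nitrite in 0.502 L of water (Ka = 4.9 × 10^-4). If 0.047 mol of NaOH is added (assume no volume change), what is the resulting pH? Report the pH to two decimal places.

pH = 4.02

After neutralization: n(HNO2) = 0.0294 mol, n(NO2-) = 0.151 mol.
pKa = −log(4.9 × 10^-4) = 3.310
pH = pKa + log(n_NO2-/n_HNO2) = 3.310 + log(0.151/0.0294) = 3.310 + (+0.711)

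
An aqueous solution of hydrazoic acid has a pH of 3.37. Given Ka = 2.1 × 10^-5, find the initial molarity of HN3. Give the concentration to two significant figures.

C₀ = 9.1 × 10^-3 M

[H+] = 10^(-3.37) = 4.27 × 10^-4 M = x
Ka = x²/(C₀ − x) ⇒ C₀ = x + x²/Ka
C₀ = 4.27 × 10^-4 + (4.27 × 10^-4)²/(2.1 × 10^-5) = 9.11 × 10^-3 M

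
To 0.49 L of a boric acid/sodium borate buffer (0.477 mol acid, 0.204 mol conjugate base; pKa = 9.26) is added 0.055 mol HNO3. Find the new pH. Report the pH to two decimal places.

After neutralization: n(B(OH)3) = 0.532 mol, n(B(OH)4-) = 0.149 mol.
Henderson–Hasselbalch with mole ratio 0.149/0.532: pH = 9.26 + (-0.553)

pH = 8.71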